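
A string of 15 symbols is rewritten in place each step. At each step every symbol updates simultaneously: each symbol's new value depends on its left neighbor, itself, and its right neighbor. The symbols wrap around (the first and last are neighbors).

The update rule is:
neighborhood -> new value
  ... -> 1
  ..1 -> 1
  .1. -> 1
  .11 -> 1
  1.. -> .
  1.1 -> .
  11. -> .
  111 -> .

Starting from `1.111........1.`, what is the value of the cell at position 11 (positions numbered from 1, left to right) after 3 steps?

1

step 1: 1.1...11111111.
step 2: 1.1.111........
step 3: 1.1.1...1111111
position 11 holds 1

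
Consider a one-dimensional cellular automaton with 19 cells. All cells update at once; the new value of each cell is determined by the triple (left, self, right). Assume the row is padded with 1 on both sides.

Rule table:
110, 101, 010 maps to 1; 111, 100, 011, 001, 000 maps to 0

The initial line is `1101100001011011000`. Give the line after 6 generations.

0110100001101101000
1011100000110111000
1100100000011001000
0100100000001001000
1100100000001001000
0100100000001001000

0100100000001001000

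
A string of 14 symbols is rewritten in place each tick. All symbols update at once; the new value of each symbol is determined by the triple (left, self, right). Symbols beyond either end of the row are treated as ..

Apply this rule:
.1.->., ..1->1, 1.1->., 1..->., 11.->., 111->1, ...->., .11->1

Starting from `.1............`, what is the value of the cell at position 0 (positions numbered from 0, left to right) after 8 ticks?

1.............
..............
..............  (fixed point — unchanged through tick 8)
position 0 holds .

.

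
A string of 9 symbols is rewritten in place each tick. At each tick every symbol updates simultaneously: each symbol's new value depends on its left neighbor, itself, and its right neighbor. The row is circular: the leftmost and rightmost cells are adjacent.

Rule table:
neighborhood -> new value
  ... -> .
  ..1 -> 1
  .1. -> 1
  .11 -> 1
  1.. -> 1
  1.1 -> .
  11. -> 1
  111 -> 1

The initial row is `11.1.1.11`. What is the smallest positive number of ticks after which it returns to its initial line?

11.1.1.11

1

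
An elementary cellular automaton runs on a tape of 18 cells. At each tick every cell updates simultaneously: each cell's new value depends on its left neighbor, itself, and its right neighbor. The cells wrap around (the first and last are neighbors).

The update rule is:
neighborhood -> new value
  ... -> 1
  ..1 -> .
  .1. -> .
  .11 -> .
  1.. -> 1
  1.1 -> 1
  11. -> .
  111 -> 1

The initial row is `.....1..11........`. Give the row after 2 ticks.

111.1..11..1111111

1111..1...11111111
111.1..11..1111111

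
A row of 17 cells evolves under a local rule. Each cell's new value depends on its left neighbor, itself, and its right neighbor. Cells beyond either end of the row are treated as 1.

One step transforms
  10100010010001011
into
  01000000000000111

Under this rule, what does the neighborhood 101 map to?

At position 1 the neighborhood is 101; the next row has 1 there.

1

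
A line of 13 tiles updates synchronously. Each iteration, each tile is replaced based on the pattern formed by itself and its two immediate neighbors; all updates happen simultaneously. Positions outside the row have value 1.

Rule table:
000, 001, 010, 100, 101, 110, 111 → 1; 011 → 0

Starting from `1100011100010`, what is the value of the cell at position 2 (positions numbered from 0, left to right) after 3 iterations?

1

1111101111111
1111110111111
1111111011111
position 2 holds 1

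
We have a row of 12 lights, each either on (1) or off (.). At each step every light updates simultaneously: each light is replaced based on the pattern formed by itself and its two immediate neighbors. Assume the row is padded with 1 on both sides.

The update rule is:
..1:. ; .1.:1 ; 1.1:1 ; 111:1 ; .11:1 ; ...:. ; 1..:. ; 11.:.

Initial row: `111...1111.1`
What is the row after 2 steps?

1.....11.111

step 1: 11....111.11
step 2: 1.....11.111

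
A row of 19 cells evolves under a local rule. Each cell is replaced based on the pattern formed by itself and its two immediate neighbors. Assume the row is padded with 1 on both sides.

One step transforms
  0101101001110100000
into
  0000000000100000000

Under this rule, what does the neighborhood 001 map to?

0

At position 8 the neighborhood is 001; the next row has 0 there.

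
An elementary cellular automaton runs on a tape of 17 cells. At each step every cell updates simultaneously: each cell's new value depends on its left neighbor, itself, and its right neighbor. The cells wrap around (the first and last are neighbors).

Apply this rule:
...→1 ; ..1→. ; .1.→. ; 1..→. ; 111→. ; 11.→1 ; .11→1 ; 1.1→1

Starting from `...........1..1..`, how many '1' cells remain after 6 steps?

10

1111111111......1
.........1.1111.1
.1111111..11..11.
.1.....1..11..11.
...111....11..11.
11.1.1.11.11..11.
count of 1: 10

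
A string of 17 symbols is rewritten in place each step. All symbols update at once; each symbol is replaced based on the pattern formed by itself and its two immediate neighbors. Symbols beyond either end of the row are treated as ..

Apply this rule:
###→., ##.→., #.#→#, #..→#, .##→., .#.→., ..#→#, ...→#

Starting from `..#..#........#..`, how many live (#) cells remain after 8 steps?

3

##.##.########.##
..#..#........#..  (repeats step 0; period 2)
step 8: ..#..#........#..
count of #: 3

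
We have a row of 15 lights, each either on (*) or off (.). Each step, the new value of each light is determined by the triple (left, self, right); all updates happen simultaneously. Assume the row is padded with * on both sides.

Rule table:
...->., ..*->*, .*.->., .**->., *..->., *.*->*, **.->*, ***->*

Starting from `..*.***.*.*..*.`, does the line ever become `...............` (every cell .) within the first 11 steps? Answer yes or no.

no

.*.*.***.*..*.*
*.*.*.***..*.*.
**.*.*.**.*.*.*
***.*.*.**.*.*.
****.*.*.**.*.*
*****.*.*.**.*.
******.*.*.**.*
*******.*.*.**.
********.*.*.**
*********.*.*.*
**********.*.*.
step 11 is **********.*.*., still not uniform .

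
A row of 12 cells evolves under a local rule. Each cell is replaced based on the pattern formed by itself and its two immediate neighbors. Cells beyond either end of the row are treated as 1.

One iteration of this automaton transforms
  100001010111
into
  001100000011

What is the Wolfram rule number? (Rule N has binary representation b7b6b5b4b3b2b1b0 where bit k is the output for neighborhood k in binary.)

129

position 10: 111 → 1  (bit 7 = 1)
position 0: 110 → 0  (bit 6 = 0)
position 6: 101 → 0  (bit 5 = 0)
position 1: 100 → 0  (bit 4 = 0)
position 9: 011 → 0  (bit 3 = 0)
position 5: 010 → 0  (bit 2 = 0)
position 4: 001 → 0  (bit 1 = 0)
position 2: 000 → 1  (bit 0 = 1)
bits b7..b0 = 10000001 = 129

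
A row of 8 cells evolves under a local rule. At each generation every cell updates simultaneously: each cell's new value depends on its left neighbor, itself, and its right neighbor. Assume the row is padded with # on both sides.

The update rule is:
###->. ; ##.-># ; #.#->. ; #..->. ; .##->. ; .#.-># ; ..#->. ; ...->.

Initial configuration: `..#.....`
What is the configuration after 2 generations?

..#.....

generation 1: ..#.....  (fixed point — unchanged through generation 2)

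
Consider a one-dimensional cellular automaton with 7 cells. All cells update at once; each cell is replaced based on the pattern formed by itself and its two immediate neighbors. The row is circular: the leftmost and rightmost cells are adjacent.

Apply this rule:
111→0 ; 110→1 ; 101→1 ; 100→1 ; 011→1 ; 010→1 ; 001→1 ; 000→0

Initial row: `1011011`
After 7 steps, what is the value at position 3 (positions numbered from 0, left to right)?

step 1: 1111110
step 2: 1000011
step 3: 1100110
step 4: 1111111
step 5: 0000000
step 6: 0000000  (fixed point — unchanged through step 7)
position 3 holds 0

0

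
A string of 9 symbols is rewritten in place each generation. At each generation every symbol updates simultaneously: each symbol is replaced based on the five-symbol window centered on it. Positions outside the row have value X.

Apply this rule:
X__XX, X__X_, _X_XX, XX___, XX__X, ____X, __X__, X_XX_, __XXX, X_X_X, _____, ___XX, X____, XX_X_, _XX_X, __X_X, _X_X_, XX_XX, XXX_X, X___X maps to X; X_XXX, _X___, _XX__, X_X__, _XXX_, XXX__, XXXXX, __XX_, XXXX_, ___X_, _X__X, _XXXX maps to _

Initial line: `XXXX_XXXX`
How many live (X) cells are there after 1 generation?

2

___XX____
count of X: 2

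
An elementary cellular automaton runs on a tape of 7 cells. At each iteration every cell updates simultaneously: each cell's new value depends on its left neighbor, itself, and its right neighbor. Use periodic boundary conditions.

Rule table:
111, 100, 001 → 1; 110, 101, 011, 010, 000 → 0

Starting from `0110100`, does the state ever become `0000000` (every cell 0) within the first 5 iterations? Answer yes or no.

yes

1000010
0100100
1011010
0000000
all cells are 0 at iteration 4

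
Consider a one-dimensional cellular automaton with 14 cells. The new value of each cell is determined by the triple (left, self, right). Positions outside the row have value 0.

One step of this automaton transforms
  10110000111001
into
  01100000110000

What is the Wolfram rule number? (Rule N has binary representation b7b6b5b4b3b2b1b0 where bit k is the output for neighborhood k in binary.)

position 9: 111 → 1  (bit 7 = 1)
position 3: 110 → 0  (bit 6 = 0)
position 1: 101 → 1  (bit 5 = 1)
position 4: 100 → 0  (bit 4 = 0)
position 2: 011 → 1  (bit 3 = 1)
position 0: 010 → 0  (bit 2 = 0)
position 7: 001 → 0  (bit 1 = 0)
position 5: 000 → 0  (bit 0 = 0)
bits b7..b0 = 10101000 = 168

168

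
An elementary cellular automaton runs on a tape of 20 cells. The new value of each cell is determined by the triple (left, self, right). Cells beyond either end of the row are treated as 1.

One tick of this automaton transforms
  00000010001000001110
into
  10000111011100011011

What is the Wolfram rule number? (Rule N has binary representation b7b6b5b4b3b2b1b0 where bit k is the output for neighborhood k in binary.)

position 17: 111 → 0  (bit 7 = 0)
position 18: 110 → 1  (bit 6 = 1)
position 19: 101 → 1  (bit 5 = 1)
position 0: 100 → 1  (bit 4 = 1)
position 16: 011 → 1  (bit 3 = 1)
position 6: 010 → 1  (bit 2 = 1)
position 5: 001 → 1  (bit 1 = 1)
position 1: 000 → 0  (bit 0 = 0)
bits b7..b0 = 01111110 = 126

126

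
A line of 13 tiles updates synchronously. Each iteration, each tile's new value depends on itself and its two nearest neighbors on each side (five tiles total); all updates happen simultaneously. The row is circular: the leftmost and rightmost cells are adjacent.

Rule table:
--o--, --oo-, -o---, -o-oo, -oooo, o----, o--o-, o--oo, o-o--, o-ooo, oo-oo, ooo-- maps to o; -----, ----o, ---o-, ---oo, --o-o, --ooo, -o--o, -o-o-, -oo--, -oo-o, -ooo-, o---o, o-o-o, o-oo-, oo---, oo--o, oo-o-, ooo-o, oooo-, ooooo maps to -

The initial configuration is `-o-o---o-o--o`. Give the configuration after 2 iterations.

o--o--o----oo

iteration 1: ---oo----o-o-
iteration 2: o--o--o----oo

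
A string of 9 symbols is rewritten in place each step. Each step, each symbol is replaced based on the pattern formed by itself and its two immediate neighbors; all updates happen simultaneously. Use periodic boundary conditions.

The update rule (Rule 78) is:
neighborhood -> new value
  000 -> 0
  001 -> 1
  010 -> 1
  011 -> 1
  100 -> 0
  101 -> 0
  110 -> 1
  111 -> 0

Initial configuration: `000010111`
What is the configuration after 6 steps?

000110101
001110101
011010101
011010101  (fixed point — unchanged through step 6)

011010101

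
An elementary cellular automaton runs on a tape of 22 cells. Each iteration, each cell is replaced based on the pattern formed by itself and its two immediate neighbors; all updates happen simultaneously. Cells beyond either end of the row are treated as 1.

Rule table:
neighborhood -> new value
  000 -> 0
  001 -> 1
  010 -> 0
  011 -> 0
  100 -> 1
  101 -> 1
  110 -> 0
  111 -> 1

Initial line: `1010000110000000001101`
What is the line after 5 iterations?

0101001001010101010010

0101001001000000010010
1010110110100000101101
0101001001010001010010
1010110110101010101101
0101001001010101010010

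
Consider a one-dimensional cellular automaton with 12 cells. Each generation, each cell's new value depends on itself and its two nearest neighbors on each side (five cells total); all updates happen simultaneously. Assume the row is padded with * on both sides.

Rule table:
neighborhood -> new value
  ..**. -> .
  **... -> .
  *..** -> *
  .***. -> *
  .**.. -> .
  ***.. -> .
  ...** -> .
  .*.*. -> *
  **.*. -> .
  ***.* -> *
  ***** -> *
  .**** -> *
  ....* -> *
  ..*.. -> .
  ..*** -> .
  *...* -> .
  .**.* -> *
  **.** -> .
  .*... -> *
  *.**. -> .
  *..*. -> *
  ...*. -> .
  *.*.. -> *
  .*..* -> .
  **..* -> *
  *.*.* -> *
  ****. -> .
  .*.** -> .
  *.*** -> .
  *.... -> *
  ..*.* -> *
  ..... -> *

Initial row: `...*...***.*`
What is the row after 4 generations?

....*..*.**.

generation 1: ....*...**..
generation 2: .**..*....**
generation 3: ...**.***..*
generation 4: ....*..*.**.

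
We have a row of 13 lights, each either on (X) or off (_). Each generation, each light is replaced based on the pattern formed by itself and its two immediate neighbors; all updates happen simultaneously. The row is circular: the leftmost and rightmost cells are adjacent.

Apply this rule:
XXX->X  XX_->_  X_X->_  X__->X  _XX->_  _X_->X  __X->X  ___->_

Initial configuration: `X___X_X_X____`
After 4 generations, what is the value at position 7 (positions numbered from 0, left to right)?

generation 1: XX_XX_X_XX__X
generation 2: X_____X___XX_
generation 3: XX___XXX_X___
generation 4: __X_X_X__XX_X
position 7 holds _

_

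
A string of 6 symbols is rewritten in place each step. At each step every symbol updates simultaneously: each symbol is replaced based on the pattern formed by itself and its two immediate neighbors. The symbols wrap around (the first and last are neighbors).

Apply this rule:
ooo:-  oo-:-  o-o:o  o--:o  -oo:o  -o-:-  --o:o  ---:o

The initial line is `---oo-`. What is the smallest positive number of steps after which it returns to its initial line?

oooo-o
----oo
ooooo-
o----o
-ooooo
oo----
o-oooo
-oo---
oo-ooo
--oo--
ooo-oo
---oo-

12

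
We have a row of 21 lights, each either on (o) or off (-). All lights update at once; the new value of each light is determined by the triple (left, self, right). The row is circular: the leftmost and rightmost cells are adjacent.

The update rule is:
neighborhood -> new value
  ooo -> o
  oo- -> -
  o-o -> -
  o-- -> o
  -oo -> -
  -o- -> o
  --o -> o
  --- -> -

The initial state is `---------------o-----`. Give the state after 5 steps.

--------------ooo----
-------------o-o-o---
------------oo-o-oo--
-----------o---o---o-
----------ooo-ooo-ooo

----------ooo-ooo-ooo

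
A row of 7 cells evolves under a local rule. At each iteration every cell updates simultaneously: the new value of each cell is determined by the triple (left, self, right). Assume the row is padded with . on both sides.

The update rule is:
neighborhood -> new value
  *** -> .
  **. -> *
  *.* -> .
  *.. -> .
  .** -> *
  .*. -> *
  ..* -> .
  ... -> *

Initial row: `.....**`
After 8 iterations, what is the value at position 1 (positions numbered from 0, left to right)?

.

****.**
*..*.**
*..*.**  (fixed point — unchanged through iteration 8)
position 1 holds .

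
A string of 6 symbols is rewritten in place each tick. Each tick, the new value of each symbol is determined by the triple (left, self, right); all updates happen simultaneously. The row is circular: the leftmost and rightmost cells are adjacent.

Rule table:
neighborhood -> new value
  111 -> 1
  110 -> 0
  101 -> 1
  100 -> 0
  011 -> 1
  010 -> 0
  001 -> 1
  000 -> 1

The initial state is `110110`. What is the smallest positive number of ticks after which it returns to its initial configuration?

3

tick 1: 101101
tick 2: 011011
tick 3: 110110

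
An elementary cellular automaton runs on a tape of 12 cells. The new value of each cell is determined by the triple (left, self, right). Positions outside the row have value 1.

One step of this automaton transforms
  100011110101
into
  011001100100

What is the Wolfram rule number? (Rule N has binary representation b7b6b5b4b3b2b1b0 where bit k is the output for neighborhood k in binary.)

149

position 5: 111 → 1  (bit 7 = 1)
position 0: 110 → 0  (bit 6 = 0)
position 8: 101 → 0  (bit 5 = 0)
position 1: 100 → 1  (bit 4 = 1)
position 4: 011 → 0  (bit 3 = 0)
position 9: 010 → 1  (bit 2 = 1)
position 3: 001 → 0  (bit 1 = 0)
position 2: 000 → 1  (bit 0 = 1)
bits b7..b0 = 10010101 = 149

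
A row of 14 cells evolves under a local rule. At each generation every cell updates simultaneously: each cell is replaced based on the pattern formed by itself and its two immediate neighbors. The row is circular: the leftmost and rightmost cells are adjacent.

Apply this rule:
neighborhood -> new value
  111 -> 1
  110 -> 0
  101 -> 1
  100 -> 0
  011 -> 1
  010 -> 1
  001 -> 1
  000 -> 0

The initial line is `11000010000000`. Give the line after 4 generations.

10000110000001
00001100000011
00011000000110
00110000001100

00110000001100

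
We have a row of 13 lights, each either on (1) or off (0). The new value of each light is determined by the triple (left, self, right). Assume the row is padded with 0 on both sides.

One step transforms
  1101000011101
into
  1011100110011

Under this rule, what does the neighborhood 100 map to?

At position 4 the neighborhood is 100; the next row has 1 there.

1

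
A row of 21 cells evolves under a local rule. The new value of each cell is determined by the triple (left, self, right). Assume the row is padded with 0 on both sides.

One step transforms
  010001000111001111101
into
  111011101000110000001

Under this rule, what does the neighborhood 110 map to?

At position 11 the neighborhood is 110; the next row has 0 there.

0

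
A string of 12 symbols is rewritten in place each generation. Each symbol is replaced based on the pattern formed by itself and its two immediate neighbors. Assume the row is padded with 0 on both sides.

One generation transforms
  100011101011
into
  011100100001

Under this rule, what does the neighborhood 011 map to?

At position 4 the neighborhood is 011; the next row has 0 there.

0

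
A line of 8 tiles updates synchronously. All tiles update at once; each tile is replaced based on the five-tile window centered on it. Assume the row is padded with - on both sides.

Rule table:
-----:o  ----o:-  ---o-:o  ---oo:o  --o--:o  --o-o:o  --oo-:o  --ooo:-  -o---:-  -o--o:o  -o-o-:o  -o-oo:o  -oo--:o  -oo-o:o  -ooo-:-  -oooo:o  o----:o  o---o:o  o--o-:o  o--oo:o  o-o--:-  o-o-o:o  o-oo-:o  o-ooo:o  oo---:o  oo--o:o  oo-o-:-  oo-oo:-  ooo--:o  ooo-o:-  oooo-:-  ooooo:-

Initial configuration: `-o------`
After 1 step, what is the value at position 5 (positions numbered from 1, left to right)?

o

step 1: oo-ooooo
position 5 holds o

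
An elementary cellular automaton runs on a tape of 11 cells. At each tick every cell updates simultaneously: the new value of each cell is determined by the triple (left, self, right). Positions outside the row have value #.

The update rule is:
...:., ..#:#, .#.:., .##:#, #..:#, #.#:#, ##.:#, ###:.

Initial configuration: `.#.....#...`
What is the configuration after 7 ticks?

###.....###

tick 1: #.#...#.#.#
tick 2: ##.#.#.#.##
tick 3: .##.#.#.##.
tick 4: ####.#.####
tick 5: ...##.##...
tick 6: #.#######.#
tick 7: ###.....###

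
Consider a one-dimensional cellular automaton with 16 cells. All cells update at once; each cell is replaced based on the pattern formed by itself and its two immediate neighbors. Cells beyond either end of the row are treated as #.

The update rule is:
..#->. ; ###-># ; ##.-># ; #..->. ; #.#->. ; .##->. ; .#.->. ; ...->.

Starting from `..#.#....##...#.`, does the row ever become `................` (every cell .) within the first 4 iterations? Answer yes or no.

yes

..........#.....
................
all cells are . at iteration 2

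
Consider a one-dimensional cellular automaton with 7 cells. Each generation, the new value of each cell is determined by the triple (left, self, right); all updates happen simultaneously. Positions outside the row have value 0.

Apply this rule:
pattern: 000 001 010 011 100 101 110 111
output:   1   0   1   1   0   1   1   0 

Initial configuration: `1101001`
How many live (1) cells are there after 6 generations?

3

generation 1: 1111001
generation 2: 1001001
generation 3: 1001001  (fixed point — unchanged through generation 6)
count of 1: 3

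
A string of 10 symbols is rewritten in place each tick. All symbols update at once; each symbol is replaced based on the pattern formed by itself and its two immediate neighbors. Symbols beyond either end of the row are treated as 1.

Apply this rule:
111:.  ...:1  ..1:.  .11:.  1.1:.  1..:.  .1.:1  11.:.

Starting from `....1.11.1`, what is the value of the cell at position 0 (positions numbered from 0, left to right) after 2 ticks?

tick 1: .11.1.....
tick 2: ....1.111.
position 0 holds .

.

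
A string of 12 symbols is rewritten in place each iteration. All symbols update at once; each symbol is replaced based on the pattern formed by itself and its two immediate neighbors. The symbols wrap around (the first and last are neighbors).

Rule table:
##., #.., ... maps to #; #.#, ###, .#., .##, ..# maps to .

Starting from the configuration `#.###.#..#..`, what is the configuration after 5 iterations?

iteration 1: ....#..#..#.
iteration 2: ###..#..#..#
iteration 3: ..##..#..#..
iteration 4: #..##..#..##
iteration 5: ##..##..#...

##..##..#...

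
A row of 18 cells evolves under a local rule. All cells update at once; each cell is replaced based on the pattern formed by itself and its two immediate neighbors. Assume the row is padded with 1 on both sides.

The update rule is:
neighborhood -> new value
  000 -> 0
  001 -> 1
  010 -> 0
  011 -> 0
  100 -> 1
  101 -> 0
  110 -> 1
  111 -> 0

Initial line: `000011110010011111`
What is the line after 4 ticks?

110100101001001000

100100011101100000
111010100100110001
001000011011011010
110100101001001000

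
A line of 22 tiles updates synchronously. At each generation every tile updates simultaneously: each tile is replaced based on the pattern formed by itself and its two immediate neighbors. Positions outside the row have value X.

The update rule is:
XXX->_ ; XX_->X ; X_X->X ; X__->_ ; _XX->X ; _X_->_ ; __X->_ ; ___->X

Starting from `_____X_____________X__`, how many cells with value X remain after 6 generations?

_XXX___XXXXXXXXXXX____
XX_X_X_X_________X_XX_
_XX_X_X__XXXXXXX__XXXX
XXXX_X___X_____X__X___
___XX__X___XXX______X_
_X_XX____X_X_X_XXXX__X
count of X: 11

11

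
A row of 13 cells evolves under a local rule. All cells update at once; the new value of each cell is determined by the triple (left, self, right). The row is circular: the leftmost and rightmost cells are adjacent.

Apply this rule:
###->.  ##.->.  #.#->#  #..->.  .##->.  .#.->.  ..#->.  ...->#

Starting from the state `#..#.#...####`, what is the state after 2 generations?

###......####

....#..#.....
###......####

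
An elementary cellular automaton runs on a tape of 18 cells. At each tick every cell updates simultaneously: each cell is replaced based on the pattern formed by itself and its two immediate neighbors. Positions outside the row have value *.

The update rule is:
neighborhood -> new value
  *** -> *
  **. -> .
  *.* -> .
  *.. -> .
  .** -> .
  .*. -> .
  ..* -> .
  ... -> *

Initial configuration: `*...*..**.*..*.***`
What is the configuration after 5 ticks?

.****..*****......

..*.............**
....***********..*
.**..*********....
......*******..**.
.****..*****......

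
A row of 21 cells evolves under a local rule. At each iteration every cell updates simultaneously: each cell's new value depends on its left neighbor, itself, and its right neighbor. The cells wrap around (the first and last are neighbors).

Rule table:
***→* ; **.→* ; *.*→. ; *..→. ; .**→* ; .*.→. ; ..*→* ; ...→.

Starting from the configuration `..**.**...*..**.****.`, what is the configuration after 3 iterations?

****.**...*****.****.

.***.**..*..***.****.
****.**.*..****.****.
****.**...*****.****.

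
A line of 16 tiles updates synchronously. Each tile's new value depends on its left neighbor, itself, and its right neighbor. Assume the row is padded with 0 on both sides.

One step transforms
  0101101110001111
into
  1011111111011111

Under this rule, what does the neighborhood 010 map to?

At position 1 the neighborhood is 010; the next row has 0 there.

0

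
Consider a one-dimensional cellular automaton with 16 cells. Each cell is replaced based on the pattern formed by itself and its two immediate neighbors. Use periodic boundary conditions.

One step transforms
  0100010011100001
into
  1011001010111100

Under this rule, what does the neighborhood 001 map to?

0

At position 4 the neighborhood is 001; the next row has 0 there.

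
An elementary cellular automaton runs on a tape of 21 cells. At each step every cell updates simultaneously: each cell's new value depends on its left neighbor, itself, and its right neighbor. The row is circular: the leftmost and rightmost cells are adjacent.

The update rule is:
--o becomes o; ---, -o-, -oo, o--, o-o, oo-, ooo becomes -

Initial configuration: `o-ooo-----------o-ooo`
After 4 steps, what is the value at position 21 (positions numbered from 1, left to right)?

-

step 1: ---------------o-----
step 2: --------------o------
step 3: -------------o-------
step 4: ------------o--------
position 21 holds -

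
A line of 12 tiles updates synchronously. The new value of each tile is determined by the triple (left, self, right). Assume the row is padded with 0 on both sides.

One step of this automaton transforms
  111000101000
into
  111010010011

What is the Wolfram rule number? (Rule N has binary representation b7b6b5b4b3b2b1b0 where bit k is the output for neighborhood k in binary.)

position 1: 111 → 1  (bit 7 = 1)
position 2: 110 → 1  (bit 6 = 1)
position 7: 101 → 1  (bit 5 = 1)
position 3: 100 → 0  (bit 4 = 0)
position 0: 011 → 1  (bit 3 = 1)
position 6: 010 → 0  (bit 2 = 0)
position 5: 001 → 0  (bit 1 = 0)
position 4: 000 → 1  (bit 0 = 1)
bits b7..b0 = 11101001 = 233

233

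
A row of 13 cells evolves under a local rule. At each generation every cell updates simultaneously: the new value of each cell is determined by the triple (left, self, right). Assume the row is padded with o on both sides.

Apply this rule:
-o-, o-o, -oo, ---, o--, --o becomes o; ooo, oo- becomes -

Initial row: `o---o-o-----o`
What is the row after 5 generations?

-oooooooooooo
oo-----------
--ooooooooooo
ooo----------
---oooooooooo

---oooooooooo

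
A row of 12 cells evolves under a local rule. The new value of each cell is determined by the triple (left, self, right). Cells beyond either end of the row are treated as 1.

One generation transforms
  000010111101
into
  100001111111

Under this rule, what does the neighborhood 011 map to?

1

At position 6 the neighborhood is 011; the next row has 1 there.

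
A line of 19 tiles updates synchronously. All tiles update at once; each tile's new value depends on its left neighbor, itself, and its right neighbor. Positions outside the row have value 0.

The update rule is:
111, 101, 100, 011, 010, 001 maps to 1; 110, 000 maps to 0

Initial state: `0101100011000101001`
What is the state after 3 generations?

1101111011111111101

generation 1: 1111010110101111111
generation 2: 1110111101111111110
generation 3: 1101111011111111101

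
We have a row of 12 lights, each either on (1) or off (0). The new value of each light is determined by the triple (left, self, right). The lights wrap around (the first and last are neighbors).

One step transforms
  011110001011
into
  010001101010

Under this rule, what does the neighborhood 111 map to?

At position 2 the neighborhood is 111; the next row has 0 there.

0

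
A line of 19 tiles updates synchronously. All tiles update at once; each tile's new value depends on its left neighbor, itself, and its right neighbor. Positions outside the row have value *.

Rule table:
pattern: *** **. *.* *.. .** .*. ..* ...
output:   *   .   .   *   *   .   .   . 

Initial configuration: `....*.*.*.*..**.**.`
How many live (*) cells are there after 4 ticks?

3

*..........*.*..*..
.*............*..*.
..*............*...
*..*............*..
count of *: 3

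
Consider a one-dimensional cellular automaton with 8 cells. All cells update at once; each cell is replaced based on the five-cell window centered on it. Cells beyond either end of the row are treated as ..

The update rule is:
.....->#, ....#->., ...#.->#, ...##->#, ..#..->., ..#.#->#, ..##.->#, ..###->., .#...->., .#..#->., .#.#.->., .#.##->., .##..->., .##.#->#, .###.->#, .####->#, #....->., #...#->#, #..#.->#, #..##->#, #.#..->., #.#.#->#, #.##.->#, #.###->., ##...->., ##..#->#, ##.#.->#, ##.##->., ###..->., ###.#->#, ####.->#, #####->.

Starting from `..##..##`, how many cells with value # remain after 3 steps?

step 1: .##.###.
step 2: ###..#..
step 3: .#.##...
count of #: 3

3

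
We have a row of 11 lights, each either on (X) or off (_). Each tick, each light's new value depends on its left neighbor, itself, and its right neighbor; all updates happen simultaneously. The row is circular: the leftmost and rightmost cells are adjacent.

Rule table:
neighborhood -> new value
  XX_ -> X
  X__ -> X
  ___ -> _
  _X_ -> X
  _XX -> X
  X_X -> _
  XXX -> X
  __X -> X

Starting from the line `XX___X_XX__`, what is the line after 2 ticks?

XXX_XX_XXXX
XXX_XX_XXXX

XXX_XX_XXXX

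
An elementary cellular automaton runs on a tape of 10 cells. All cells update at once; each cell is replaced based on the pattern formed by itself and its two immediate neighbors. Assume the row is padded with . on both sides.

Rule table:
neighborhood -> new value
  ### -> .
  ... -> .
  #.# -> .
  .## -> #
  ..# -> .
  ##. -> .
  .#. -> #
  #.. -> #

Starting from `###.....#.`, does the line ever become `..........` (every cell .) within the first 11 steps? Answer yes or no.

no

step 1: #..#....##
step 2: ##.##...#.
step 3: #..#.#..##
step 4: ##.#.##.#.
step 5: #..#.#..##  (repeats step 3; period 2)
step 11: #..#.#..##
step 11 is #..#.#..##, still not uniform .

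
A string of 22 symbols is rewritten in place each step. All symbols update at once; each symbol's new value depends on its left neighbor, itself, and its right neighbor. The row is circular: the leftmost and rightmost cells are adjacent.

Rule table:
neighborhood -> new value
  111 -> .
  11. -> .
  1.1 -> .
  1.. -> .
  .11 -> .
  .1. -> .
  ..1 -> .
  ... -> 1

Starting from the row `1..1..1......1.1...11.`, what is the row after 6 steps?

........1111.....1....
1111111......111...111
........1111.....1....  (repeats step 1; period 2)
step 6: 1111111......111...111

1111111......111...111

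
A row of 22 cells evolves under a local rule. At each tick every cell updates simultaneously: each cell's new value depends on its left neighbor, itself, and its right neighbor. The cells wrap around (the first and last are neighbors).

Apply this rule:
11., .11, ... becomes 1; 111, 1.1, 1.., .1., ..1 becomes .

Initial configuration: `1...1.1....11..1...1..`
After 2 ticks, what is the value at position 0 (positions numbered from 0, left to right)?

1

..1.....11.11....1....
1...111.11.11.11...111
position 0 holds 1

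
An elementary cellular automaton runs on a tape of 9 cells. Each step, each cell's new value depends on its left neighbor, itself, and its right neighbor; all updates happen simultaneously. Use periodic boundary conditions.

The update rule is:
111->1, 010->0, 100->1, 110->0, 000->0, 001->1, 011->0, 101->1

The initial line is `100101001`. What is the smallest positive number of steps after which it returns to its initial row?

2

011010110
100101001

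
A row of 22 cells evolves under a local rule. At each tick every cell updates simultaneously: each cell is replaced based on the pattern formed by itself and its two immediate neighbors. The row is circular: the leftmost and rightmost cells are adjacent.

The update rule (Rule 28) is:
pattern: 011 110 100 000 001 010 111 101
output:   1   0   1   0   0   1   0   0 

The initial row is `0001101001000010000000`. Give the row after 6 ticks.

0001001101100011000000
0001101001010010100000
0001001101011010110000
0001101001010010101000
0001001101011010101100
0001101001010010101010

0001101001010010101010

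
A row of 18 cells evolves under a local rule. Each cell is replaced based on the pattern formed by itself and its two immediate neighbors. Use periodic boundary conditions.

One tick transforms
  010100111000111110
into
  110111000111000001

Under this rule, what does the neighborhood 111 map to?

At position 7 the neighborhood is 111; the next row has 0 there.

0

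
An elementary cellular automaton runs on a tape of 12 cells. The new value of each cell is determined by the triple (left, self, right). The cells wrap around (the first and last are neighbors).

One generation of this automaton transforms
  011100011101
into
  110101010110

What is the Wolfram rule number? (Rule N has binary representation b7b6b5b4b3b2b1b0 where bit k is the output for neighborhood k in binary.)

position 2: 111 → 0  (bit 7 = 0)
position 3: 110 → 1  (bit 6 = 1)
position 0: 101 → 1  (bit 5 = 1)
position 4: 100 → 0  (bit 4 = 0)
position 1: 011 → 1  (bit 3 = 1)
position 11: 010 → 0  (bit 2 = 0)
position 6: 001 → 0  (bit 1 = 0)
position 5: 000 → 1  (bit 0 = 1)
bits b7..b0 = 01101001 = 105

105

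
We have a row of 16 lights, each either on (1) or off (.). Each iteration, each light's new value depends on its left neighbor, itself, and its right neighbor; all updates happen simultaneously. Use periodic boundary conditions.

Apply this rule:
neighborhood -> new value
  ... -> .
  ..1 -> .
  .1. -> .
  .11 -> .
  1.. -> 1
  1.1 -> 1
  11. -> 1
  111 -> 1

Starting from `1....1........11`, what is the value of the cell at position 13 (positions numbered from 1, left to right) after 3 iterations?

11....1........1
111....1........
.111....1.......
position 13 holds .

.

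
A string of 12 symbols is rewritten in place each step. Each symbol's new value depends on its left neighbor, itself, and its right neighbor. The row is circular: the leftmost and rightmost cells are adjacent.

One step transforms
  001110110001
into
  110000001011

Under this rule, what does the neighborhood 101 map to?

At position 5 the neighborhood is 101; the next row has 0 there.

0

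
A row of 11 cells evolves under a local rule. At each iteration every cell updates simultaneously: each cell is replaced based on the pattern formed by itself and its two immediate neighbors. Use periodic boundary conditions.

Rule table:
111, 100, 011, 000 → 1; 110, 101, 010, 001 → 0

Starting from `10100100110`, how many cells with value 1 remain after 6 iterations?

iteration 1: 00010010100
iteration 2: 11001000011
iteration 3: 10100111011
iteration 4: 00010110011
iteration 5: 11000101010
iteration 6: 10110000000
count of 1: 3

3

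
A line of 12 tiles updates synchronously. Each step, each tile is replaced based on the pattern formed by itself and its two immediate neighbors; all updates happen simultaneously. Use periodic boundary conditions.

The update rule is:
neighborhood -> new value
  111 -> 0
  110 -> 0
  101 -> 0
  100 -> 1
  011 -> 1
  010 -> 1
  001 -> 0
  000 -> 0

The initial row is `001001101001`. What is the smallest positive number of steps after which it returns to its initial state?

101101001101
001001101001

2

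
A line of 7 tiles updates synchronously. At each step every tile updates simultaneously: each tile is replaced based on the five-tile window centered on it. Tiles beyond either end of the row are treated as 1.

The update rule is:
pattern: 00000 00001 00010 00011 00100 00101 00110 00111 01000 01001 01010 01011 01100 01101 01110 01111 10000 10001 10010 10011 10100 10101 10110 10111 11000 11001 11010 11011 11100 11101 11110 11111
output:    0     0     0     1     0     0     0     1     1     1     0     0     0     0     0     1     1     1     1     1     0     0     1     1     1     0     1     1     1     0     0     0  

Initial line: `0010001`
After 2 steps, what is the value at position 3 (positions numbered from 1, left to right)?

0

0101111
1001100
position 3 holds 0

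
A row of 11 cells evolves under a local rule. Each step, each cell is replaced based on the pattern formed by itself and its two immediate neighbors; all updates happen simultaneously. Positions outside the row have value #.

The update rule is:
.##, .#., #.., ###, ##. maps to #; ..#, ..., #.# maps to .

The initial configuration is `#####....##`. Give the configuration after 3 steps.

########.##

step 1: ######...##
step 2: #######..##
step 3: ########.##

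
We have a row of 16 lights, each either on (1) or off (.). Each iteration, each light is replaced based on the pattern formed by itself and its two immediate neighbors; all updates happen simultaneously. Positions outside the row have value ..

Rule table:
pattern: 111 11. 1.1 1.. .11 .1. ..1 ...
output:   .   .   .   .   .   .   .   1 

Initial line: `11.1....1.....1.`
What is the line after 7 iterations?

iteration 1: .....11...111...
iteration 2: 1111....1.....11
iteration 3: .....11...111...  (repeats iteration 1; period 2)
iteration 7: .....11...111...

.....11...111...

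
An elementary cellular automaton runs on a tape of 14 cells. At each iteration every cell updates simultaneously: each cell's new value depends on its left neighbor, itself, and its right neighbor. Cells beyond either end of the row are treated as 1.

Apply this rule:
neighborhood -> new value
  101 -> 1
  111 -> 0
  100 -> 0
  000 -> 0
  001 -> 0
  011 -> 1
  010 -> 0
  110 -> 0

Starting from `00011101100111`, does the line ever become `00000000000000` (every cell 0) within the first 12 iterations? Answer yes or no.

yes

00010011000100
00000010000000
00000000000000
all cells are 0 at iteration 3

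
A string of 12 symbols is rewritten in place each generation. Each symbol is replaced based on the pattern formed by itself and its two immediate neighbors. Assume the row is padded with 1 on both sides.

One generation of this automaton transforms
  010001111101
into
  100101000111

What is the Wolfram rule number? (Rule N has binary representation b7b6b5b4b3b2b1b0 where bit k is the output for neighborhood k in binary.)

position 6: 111 → 0  (bit 7 = 0)
position 9: 110 → 1  (bit 6 = 1)
position 0: 101 → 1  (bit 5 = 1)
position 2: 100 → 0  (bit 4 = 0)
position 5: 011 → 1  (bit 3 = 1)
position 1: 010 → 0  (bit 2 = 0)
position 4: 001 → 0  (bit 1 = 0)
position 3: 000 → 1  (bit 0 = 1)
bits b7..b0 = 01101001 = 105

105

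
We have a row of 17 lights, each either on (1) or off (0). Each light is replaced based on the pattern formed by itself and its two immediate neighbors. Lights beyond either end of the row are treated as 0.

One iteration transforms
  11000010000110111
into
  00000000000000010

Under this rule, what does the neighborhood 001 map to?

At position 5 the neighborhood is 001; the next row has 0 there.

0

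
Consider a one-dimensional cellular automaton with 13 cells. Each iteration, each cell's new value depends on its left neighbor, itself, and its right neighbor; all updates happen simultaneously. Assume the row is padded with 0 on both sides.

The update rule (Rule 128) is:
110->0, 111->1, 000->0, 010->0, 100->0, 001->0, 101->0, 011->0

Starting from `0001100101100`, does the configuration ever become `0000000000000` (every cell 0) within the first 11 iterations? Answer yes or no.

yes

0000000000000
all cells are 0 at iteration 1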